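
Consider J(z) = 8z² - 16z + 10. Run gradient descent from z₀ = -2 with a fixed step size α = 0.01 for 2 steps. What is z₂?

J′(z) = 16z - 16
z₁ = -2 − 0.01·(-48) = -1.52
z₂ = -1.52 − 0.01·(-40.32) = -1.1168

-1.1168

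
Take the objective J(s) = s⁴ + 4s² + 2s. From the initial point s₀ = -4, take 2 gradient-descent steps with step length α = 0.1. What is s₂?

J′(s) = 4s³ + 8s + 2
Step 1: J′(-4) = -286; s₁ = -4 − 0.1·(-286) = 24.6
Step 2: J′(24.6) = 59746.544; s₂ = 24.6 − 0.1·59746.544 = -5950.0544

-5950.0544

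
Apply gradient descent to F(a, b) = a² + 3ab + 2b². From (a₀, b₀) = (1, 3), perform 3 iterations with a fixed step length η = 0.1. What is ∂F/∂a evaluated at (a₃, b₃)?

∇F = (2a + 3b, 3a + 4b)
Step 1: at (1, 3), ∇F = (11, 15) → (1, 3) − 0.1·(11, 15) = (-0.1, 1.5)
Step 2: at (-0.1, 1.5), ∇F = (4.3, 5.7) → (-0.1, 1.5) − 0.1·(4.3, 5.7) = (-0.53, 0.93)
Step 3: at (-0.53, 0.93), ∇F = (1.73, 2.13) → (-0.53, 0.93) − 0.1·(1.73, 2.13) = (-0.703, 0.717)
∂F/∂a at (-0.703, 0.717) = 0.745

0.745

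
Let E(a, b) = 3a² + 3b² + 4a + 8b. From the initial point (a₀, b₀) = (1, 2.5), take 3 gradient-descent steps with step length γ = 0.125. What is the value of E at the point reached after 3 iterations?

-6.65386962890625

∇E = (6a + 4, 6b + 8)
Step 1: at (1, 2.5), ∇E = (10, 23) → (1, 2.5) − 0.125·(10, 23) = (-0.25, -0.375)
Step 2: at (-0.25, -0.375), ∇E = (2.5, 5.75) → (-0.25, -0.375) − 0.125·(2.5, 5.75) = (-0.5625, -1.09375)
Step 3: at (-0.5625, -1.09375), ∇E = (0.625, 1.4375) → (-0.5625, -1.09375) − 0.125·(0.625, 1.4375) = (-0.640625, -1.2734375)
E(-0.640625, -1.2734375) = -6.65386962890625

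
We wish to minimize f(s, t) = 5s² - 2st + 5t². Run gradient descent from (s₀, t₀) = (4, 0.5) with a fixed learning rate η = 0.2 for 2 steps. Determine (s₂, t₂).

(4.24, -2.62)

∇f = (10s - 2t, -2s + 10t)
(s₁, t₁) = (4, 0.5) − 0.2·(39, -3) = (-3.8, 1.1)
(s₂, t₂) = (-3.8, 1.1) − 0.2·(-40.2, 18.6) = (4.24, -2.62)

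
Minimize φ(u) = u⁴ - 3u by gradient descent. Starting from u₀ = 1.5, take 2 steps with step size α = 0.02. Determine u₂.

1.17826488

φ′(u) = 4u³ - 3
u₁ = 1.5 − 0.02·10.5 = 1.29
u₂ = 1.29 − 0.02·5.586756 = 1.17826488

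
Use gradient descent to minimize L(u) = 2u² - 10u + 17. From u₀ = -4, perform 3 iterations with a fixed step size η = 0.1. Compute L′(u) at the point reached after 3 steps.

-5.616

L′(u) = 4u - 10
u₁ = -4 − 0.1·(-26) = -1.4
u₂ = -1.4 − 0.1·(-15.6) = 0.16
u₃ = 0.16 − 0.1·(-9.36) = 1.096
L′(u) at (1.096) = -5.616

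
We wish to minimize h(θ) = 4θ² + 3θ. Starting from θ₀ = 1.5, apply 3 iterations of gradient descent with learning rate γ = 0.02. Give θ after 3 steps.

0.73632

h′(θ) = 8θ + 3
θ₁ = 1.5 − 0.02·15 = 1.2
θ₂ = 1.2 − 0.02·12.6 = 0.948
θ₃ = 0.948 − 0.02·10.584 = 0.73632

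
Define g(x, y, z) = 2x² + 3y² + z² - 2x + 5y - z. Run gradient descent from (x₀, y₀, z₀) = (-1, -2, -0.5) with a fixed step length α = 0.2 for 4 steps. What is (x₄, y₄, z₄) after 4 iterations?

∇g = (4x - 2, 6y + 5, 2z - 1)
(x₁, y₁, z₁) = (-1, -2, -0.5) − 0.2·(-6, -7, -2) = (0.2, -0.6, -0.1)
(x₂, y₂, z₂) = (0.2, -0.6, -0.1) − 0.2·(-1.2, 1.4, -1.2) = (0.44, -0.88, 0.14)
(x₃, y₃, z₃) = (0.44, -0.88, 0.14) − 0.2·(-0.24, -0.28, -0.72) = (0.488, -0.824, 0.284)
(x₄, y₄, z₄) = (0.488, -0.824, 0.284) − 0.2·(-0.048, 0.056, -0.432) = (0.4976, -0.8352, 0.3704)

(0.4976, -0.8352, 0.3704)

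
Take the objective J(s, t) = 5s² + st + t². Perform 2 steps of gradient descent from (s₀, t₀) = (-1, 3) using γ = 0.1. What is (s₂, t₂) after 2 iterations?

(-0.25, 2.03)

∇J = (10s + t, s + 2t)
(s₁, t₁) = (-1, 3) − 0.1·(-7, 5) = (-0.3, 2.5)
(s₂, t₂) = (-0.3, 2.5) − 0.1·(-0.5, 4.7) = (-0.25, 2.03)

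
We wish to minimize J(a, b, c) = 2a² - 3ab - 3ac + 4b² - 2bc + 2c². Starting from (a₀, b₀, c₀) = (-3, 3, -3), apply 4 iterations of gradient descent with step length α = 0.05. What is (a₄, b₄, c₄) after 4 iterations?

(-2.051175, -0.849675, -2.087925)

∇J = (4a - 3b - 3c, -3a + 8b - 2c, -3a - 2b + 4c)
(a₁, b₁, c₁) = (-3, 3, -3) − 0.05·(-12, 39, -9) = (-2.4, 1.05, -2.55)
(a₂, b₂, c₂) = (-2.4, 1.05, -2.55) − 0.05·(-5.1, 20.7, -5.1) = (-2.145, 0.015, -2.295)
(a₃, b₃, c₃) = (-2.145, 0.015, -2.295) − 0.05·(-1.74, 11.145, -2.775) = (-2.058, -0.54225, -2.15625)
(a₄, b₄, c₄) = (-2.058, -0.54225, -2.15625) − 0.05·(-0.1365, 6.1485, -1.3665) = (-2.051175, -0.849675, -2.087925)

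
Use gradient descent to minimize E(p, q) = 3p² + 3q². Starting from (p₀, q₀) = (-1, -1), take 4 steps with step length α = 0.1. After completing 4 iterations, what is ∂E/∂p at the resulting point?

-0.1536

∇E = (6p, 6q)
(p₁, q₁) = (-1, -1) − 0.1·(-6, -6) = (-0.4, -0.4)
(p₂, q₂) = (-0.4, -0.4) − 0.1·(-2.4, -2.4) = (-0.16, -0.16)
(p₃, q₃) = (-0.16, -0.16) − 0.1·(-0.96, -0.96) = (-0.064, -0.064)
(p₄, q₄) = (-0.064, -0.064) − 0.1·(-0.384, -0.384) = (-0.0256, -0.0256)
∂E/∂p at (-0.0256, -0.0256) = -0.1536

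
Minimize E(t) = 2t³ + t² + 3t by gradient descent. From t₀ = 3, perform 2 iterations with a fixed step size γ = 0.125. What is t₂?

E′(t) = 6t² + 2t + 3
Step 1: E′(3) = 63; t₁ = 3 − 0.125·63 = -4.875
Step 2: E′(-4.875) = 135.84375; t₂ = -4.875 − 0.125·135.84375 = -21.85546875

-21.85546875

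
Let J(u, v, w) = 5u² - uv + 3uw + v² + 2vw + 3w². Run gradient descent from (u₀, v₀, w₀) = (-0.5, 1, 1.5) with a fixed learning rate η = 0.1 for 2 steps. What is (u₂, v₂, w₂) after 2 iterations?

(-0.12, 0.215, 0.235)

∇J = (10u - v + 3w, -u + 2v + 2w, 3u + 2v + 6w)
Step 1: at (-0.5, 1, 1.5), ∇J = (-1.5, 5.5, 9.5) → (-0.5, 1, 1.5) − 0.1·(-1.5, 5.5, 9.5) = (-0.35, 0.45, 0.55)
Step 2: at (-0.35, 0.45, 0.55), ∇J = (-2.3, 2.35, 3.15) → (-0.35, 0.45, 0.55) − 0.1·(-2.3, 2.35, 3.15) = (-0.12, 0.215, 0.235)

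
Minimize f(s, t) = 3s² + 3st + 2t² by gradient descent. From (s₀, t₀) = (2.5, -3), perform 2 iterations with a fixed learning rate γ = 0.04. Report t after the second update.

-2.64

∇f = (6s + 3t, 3s + 4t)
Step 1: at (2.5, -3), ∇f = (6, -4.5) → (2.5, -3) − 0.04·(6, -4.5) = (2.26, -2.82)
Step 2: at (2.26, -2.82), ∇f = (5.1, -4.5) → (2.26, -2.82) − 0.04·(5.1, -4.5) = (2.056, -2.64)
t = -2.64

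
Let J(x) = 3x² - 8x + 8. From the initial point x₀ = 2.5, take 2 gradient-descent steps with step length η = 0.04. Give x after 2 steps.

2.0072

J′(x) = 6x - 8
x₁ = 2.5 − 0.04·7 = 2.22
x₂ = 2.22 − 0.04·5.32 = 2.0072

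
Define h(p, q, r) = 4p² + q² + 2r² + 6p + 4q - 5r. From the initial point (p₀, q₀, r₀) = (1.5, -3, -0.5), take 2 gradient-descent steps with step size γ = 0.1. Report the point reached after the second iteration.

∇h = (8p + 6, 2q + 4, 4r - 5)
(p₁, q₁, r₁) = (1.5, -3, -0.5) − 0.1·(18, -2, -7) = (-0.3, -2.8, 0.2)
(p₂, q₂, r₂) = (-0.3, -2.8, 0.2) − 0.1·(3.6, -1.6, -4.2) = (-0.66, -2.64, 0.62)

(-0.66, -2.64, 0.62)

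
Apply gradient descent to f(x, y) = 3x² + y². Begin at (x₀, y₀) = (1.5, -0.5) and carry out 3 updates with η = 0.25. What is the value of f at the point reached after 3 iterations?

0.109375

∇f = (6x, 2y)
Step 1: at (1.5, -0.5), ∇f = (9, -1) → (1.5, -0.5) − 0.25·(9, -1) = (-0.75, -0.25)
Step 2: at (-0.75, -0.25), ∇f = (-4.5, -0.5) → (-0.75, -0.25) − 0.25·(-4.5, -0.5) = (0.375, -0.125)
Step 3: at (0.375, -0.125), ∇f = (2.25, -0.25) → (0.375, -0.125) − 0.25·(2.25, -0.25) = (-0.1875, -0.0625)
f(-0.1875, -0.0625) = 0.109375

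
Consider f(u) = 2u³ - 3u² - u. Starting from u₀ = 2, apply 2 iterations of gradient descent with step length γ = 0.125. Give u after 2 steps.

f′(u) = 6u² - 6u - 1
Step 1: f′(2) = 11; u₁ = 2 − 0.125·11 = 0.625
Step 2: f′(0.625) = -2.40625; u₂ = 0.625 − 0.125·(-2.40625) = 0.92578125

0.92578125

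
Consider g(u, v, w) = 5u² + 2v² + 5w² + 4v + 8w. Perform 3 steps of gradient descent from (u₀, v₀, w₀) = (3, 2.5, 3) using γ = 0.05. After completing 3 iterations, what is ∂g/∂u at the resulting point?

∇g = (10u, 4v + 4, 10w + 8)
Step 1: at (3, 2.5, 3), ∇g = (30, 14, 38) → (3, 2.5, 3) − 0.05·(30, 14, 38) = (1.5, 1.8, 1.1)
Step 2: at (1.5, 1.8, 1.1), ∇g = (15, 11.2, 19) → (1.5, 1.8, 1.1) − 0.05·(15, 11.2, 19) = (0.75, 1.24, 0.15)
Step 3: at (0.75, 1.24, 0.15), ∇g = (7.5, 8.96, 9.5) → (0.75, 1.24, 0.15) − 0.05·(7.5, 8.96, 9.5) = (0.375, 0.792, -0.325)
∂g/∂u at (0.375, 0.792, -0.325) = 3.75

3.75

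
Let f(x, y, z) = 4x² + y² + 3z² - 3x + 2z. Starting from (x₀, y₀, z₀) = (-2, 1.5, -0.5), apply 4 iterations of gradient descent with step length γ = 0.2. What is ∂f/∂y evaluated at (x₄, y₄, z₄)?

∇f = (8x - 3, 2y, 6z + 2)
(x₁, y₁, z₁) = (-2, 1.5, -0.5) − 0.2·(-19, 3, -1) = (1.8, 0.9, -0.3)
(x₂, y₂, z₂) = (1.8, 0.9, -0.3) − 0.2·(11.4, 1.8, 0.2) = (-0.48, 0.54, -0.34)
(x₃, y₃, z₃) = (-0.48, 0.54, -0.34) − 0.2·(-6.84, 1.08, -0.04) = (0.888, 0.324, -0.332)
(x₄, y₄, z₄) = (0.888, 0.324, -0.332) − 0.2·(4.104, 0.648, 0.008) = (0.0672, 0.1944, -0.3336)
∂f/∂y at (0.0672, 0.1944, -0.3336) = 0.3888

0.3888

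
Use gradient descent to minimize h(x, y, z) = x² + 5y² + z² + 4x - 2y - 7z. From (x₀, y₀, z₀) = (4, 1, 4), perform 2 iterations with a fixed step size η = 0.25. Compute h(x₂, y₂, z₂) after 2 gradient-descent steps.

2.015625

∇h = (2x + 4, 10y - 2, 2z - 7)
Step 1: at (4, 1, 4), ∇h = (12, 8, 1) → (4, 1, 4) − 0.25·(12, 8, 1) = (1, -1, 3.75)
Step 2: at (1, -1, 3.75), ∇h = (6, -12, 0.5) → (1, -1, 3.75) − 0.25·(6, -12, 0.5) = (-0.5, 2, 3.625)
h(-0.5, 2, 3.625) = 2.015625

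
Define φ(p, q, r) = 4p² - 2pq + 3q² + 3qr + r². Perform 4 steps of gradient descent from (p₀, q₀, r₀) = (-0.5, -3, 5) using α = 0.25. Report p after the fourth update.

0.203125

∇φ = (8p - 2q, -2p + 6q + 3r, 3q + 2r)
Step 1: at (-0.5, -3, 5), ∇φ = (2, -2, 1) → (-0.5, -3, 5) − 0.25·(2, -2, 1) = (-1, -2.5, 4.75)
Step 2: at (-1, -2.5, 4.75), ∇φ = (-3, 1.25, 2) → (-1, -2.5, 4.75) − 0.25·(-3, 1.25, 2) = (-0.25, -2.8125, 4.25)
Step 3: at (-0.25, -2.8125, 4.25), ∇φ = (3.625, -3.625, 0.0625) → (-0.25, -2.8125, 4.25) − 0.25·(3.625, -3.625, 0.0625) = (-1.15625, -1.90625, 4.234375)
Step 4: at (-1.15625, -1.90625, 4.234375), ∇φ = (-5.4375, 3.578125, 2.75) → (-1.15625, -1.90625, 4.234375) − 0.25·(-5.4375, 3.578125, 2.75) = (0.203125, -2.80078125, 3.546875)
p = 0.203125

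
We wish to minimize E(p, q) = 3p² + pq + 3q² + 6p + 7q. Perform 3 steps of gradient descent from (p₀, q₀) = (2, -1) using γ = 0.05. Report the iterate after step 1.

(1.15, -1.15)

∇E = (6p + q + 6, p + 6q + 7)
Step 1: at (2, -1), ∇E = (17, 3) → (2, -1) − 0.05·(17, 3) = (1.15, -1.15)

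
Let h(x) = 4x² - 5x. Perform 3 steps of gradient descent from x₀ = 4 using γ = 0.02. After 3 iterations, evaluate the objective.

h′(x) = 8x - 5
x₁ = 4 − 0.02·27 = 3.46
x₂ = 3.46 − 0.02·22.68 = 3.0064
x₃ = 3.0064 − 0.02·19.0512 = 2.625376
h(2.625376) = 14.443516565504

14.443516565504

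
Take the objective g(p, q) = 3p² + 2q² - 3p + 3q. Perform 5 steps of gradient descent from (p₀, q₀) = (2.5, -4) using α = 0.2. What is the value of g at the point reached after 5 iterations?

-1.874996608

∇g = (6p - 3, 4q + 3)
Step 1: at (2.5, -4), ∇g = (12, -13) → (2.5, -4) − 0.2·(12, -13) = (0.1, -1.4)
Step 2: at (0.1, -1.4), ∇g = (-2.4, -2.6) → (0.1, -1.4) − 0.2·(-2.4, -2.6) = (0.58, -0.88)
Step 3: at (0.58, -0.88), ∇g = (0.48, -0.52) → (0.58, -0.88) − 0.2·(0.48, -0.52) = (0.484, -0.776)
Step 4: at (0.484, -0.776), ∇g = (-0.096, -0.104) → (0.484, -0.776) − 0.2·(-0.096, -0.104) = (0.5032, -0.7552)
Step 5: at (0.5032, -0.7552), ∇g = (0.0192, -0.0208) → (0.5032, -0.7552) − 0.2·(0.0192, -0.0208) = (0.49936, -0.75104)
g(0.49936, -0.75104) = -1.874996608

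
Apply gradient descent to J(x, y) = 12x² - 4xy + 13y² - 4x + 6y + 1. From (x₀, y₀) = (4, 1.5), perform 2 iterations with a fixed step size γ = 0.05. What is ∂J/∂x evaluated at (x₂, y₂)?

∇J = (24x - 4y - 4, -4x + 26y + 6)
Step 1: at (4, 1.5), ∇J = (86, 29) → (4, 1.5) − 0.05·(86, 29) = (-0.3, 0.05)
Step 2: at (-0.3, 0.05), ∇J = (-11.4, 8.5) → (-0.3, 0.05) − 0.05·(-11.4, 8.5) = (0.27, -0.375)
∂J/∂x at (0.27, -0.375) = 3.98

3.98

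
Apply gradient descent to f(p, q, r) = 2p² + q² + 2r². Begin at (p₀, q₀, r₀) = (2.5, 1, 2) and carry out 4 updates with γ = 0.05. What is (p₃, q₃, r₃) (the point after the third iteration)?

(1.28, 0.729, 1.024)

∇f = (4p, 2q, 4r)
Step 1: at (2.5, 1, 2), ∇f = (10, 2, 8) → (2.5, 1, 2) − 0.05·(10, 2, 8) = (2, 0.9, 1.6)
Step 2: at (2, 0.9, 1.6), ∇f = (8, 1.8, 6.4) → (2, 0.9, 1.6) − 0.05·(8, 1.8, 6.4) = (1.6, 0.81, 1.28)
Step 3: at (1.6, 0.81, 1.28), ∇f = (6.4, 1.62, 5.12) → (1.6, 0.81, 1.28) − 0.05·(6.4, 1.62, 5.12) = (1.28, 0.729, 1.024)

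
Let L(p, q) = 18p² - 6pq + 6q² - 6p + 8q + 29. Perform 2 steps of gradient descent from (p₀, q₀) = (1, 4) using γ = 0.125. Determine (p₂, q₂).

(-1.8125, 0.3125)

∇L = (36p - 6q - 6, -6p + 12q + 8)
Step 1: at (1, 4), ∇L = (6, 50) → (1, 4) − 0.125·(6, 50) = (0.25, -2.25)
Step 2: at (0.25, -2.25), ∇L = (16.5, -20.5) → (0.25, -2.25) − 0.125·(16.5, -20.5) = (-1.8125, 0.3125)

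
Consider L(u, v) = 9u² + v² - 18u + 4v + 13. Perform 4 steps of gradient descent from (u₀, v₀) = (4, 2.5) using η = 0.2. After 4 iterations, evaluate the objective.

169150.2624288

∇L = (18u - 18, 2v + 4)
(u₁, v₁) = (4, 2.5) − 0.2·(54, 9) = (-6.8, 0.7)
(u₂, v₂) = (-6.8, 0.7) − 0.2·(-140.4, 5.4) = (21.28, -0.38)
(u₃, v₃) = (21.28, -0.38) − 0.2·(365.04, 3.24) = (-51.728, -1.028)
(u₄, v₄) = (-51.728, -1.028) − 0.2·(-949.104, 1.944) = (138.0928, -1.4168)
L(138.0928, -1.4168) = 169150.2624288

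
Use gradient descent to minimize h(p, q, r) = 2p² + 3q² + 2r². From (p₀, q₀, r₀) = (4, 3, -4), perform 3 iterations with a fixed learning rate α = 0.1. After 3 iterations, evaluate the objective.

∇h = (4p, 6q, 4r)
(p₁, q₁, r₁) = (4, 3, -4) − 0.1·(16, 18, -16) = (2.4, 1.2, -2.4)
(p₂, q₂, r₂) = (2.4, 1.2, -2.4) − 0.1·(9.6, 7.2, -9.6) = (1.44, 0.48, -1.44)
(p₃, q₃, r₃) = (1.44, 0.48, -1.44) − 0.1·(5.76, 2.88, -5.76) = (0.864, 0.192, -0.864)
h(0.864, 0.192, -0.864) = 3.096576

3.096576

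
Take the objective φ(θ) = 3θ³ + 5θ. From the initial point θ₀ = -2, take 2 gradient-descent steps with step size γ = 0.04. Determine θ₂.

φ′(θ) = 9θ² + 5
Step 1: φ′(-2) = 41; θ₁ = -2 − 0.04·41 = -3.64
Step 2: φ′(-3.64) = 124.2464; θ₂ = -3.64 − 0.04·124.2464 = -8.609856

-8.609856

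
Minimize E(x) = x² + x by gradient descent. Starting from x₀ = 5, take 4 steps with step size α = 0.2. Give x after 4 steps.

0.2128

E′(x) = 2x + 1
x₁ = 5 − 0.2·11 = 2.8
x₂ = 2.8 − 0.2·6.6 = 1.48
x₃ = 1.48 − 0.2·3.96 = 0.688
x₄ = 0.688 − 0.2·2.376 = 0.2128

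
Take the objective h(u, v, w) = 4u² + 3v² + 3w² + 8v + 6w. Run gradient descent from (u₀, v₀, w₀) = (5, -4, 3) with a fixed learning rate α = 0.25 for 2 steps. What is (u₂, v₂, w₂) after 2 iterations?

∇h = (8u, 6v + 8, 6w + 6)
(u₁, v₁, w₁) = (5, -4, 3) − 0.25·(40, -16, 24) = (-5, 0, -3)
(u₂, v₂, w₂) = (-5, 0, -3) − 0.25·(-40, 8, -12) = (5, -2, 0)

(5, -2, 0)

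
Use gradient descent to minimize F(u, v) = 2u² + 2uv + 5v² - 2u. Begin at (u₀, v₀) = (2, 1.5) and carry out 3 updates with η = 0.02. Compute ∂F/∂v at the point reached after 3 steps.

9.003968

∇F = (4u + 2v - 2, 2u + 10v)
(u₁, v₁) = (2, 1.5) − 0.02·(9, 19) = (1.82, 1.12)
(u₂, v₂) = (1.82, 1.12) − 0.02·(7.52, 14.84) = (1.6696, 0.8232)
(u₃, v₃) = (1.6696, 0.8232) − 0.02·(6.3248, 11.5712) = (1.543104, 0.591776)
∂F/∂v at (1.543104, 0.591776) = 9.003968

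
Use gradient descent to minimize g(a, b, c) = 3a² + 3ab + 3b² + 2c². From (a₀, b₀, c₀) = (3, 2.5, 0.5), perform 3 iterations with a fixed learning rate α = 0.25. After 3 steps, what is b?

∇g = (6a + 3b, 3a + 6b, 4c)
Step 1: at (3, 2.5, 0.5), ∇g = (25.5, 24, 2) → (3, 2.5, 0.5) − 0.25·(25.5, 24, 2) = (-3.375, -3.5, 0)
Step 2: at (-3.375, -3.5, 0), ∇g = (-30.75, -31.125, 0) → (-3.375, -3.5, 0) − 0.25·(-30.75, -31.125, 0) = (4.3125, 4.28125, 0)
Step 3: at (4.3125, 4.28125, 0), ∇g = (38.71875, 38.625, 0) → (4.3125, 4.28125, 0) − 0.25·(38.71875, 38.625, 0) = (-5.3671875, -5.375, 0)
b = -5.375

-5.375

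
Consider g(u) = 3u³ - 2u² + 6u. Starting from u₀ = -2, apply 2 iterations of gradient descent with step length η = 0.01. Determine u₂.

g′(u) = 9u² - 4u + 6
Step 1: g′(-2) = 50; u₁ = -2 − 0.01·50 = -2.5
Step 2: g′(-2.5) = 72.25; u₂ = -2.5 − 0.01·72.25 = -3.2225

-3.2225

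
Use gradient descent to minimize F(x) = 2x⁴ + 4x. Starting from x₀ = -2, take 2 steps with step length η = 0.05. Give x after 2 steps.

0.4

F′(x) = 8x³ + 4
Step 1: F′(-2) = -60; x₁ = -2 − 0.05·(-60) = 1
Step 2: F′(1) = 12; x₂ = 1 − 0.05·12 = 0.4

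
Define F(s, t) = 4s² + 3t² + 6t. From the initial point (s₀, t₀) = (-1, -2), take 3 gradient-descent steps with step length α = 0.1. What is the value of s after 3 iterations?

∇F = (8s, 6t + 6)
Step 1: at (-1, -2), ∇F = (-8, -6) → (-1, -2) − 0.1·(-8, -6) = (-0.2, -1.4)
Step 2: at (-0.2, -1.4), ∇F = (-1.6, -2.4) → (-0.2, -1.4) − 0.1·(-1.6, -2.4) = (-0.04, -1.16)
Step 3: at (-0.04, -1.16), ∇F = (-0.32, -0.96) → (-0.04, -1.16) − 0.1·(-0.32, -0.96) = (-0.008, -1.064)
s = -0.008

-0.008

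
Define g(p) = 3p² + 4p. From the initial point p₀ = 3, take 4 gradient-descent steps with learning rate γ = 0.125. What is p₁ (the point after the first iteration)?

0.25

g′(p) = 6p + 4
Step 1: g′(3) = 22; p₁ = 3 − 0.125·22 = 0.25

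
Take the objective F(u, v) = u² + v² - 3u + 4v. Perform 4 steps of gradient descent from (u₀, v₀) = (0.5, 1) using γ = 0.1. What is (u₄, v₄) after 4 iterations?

(1.0904, -0.7712)

∇F = (2u - 3, 2v + 4)
Step 1: at (0.5, 1), ∇F = (-2, 6) → (0.5, 1) − 0.1·(-2, 6) = (0.7, 0.4)
Step 2: at (0.7, 0.4), ∇F = (-1.6, 4.8) → (0.7, 0.4) − 0.1·(-1.6, 4.8) = (0.86, -0.08)
Step 3: at (0.86, -0.08), ∇F = (-1.28, 3.84) → (0.86, -0.08) − 0.1·(-1.28, 3.84) = (0.988, -0.464)
Step 4: at (0.988, -0.464), ∇F = (-1.024, 3.072) → (0.988, -0.464) − 0.1·(-1.024, 3.072) = (1.0904, -0.7712)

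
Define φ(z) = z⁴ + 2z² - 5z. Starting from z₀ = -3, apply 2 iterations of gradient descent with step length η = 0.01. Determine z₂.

-1.415625

φ′(z) = 4z³ + 4z - 5
z₁ = -3 − 0.01·(-125) = -1.75
z₂ = -1.75 − 0.01·(-33.4375) = -1.415625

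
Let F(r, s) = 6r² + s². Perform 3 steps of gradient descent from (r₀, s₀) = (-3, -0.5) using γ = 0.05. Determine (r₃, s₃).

(-0.192, -0.3645)

∇F = (12r, 2s)
(r₁, s₁) = (-3, -0.5) − 0.05·(-36, -1) = (-1.2, -0.45)
(r₂, s₂) = (-1.2, -0.45) − 0.05·(-14.4, -0.9) = (-0.48, -0.405)
(r₃, s₃) = (-0.48, -0.405) − 0.05·(-5.76, -0.81) = (-0.192, -0.3645)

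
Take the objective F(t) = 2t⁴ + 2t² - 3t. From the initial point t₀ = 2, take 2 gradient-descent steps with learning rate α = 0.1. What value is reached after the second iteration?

91.4792

F′(t) = 8t³ + 4t - 3
t₁ = 2 − 0.1·69 = -4.9
t₂ = -4.9 − 0.1·(-963.792) = 91.4792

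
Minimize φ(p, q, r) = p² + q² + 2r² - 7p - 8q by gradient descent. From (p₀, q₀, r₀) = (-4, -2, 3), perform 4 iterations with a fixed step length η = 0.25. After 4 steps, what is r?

∇φ = (2p - 7, 2q - 8, 4r)
(p₁, q₁, r₁) = (-4, -2, 3) − 0.25·(-15, -12, 12) = (-0.25, 1, 0)
(p₂, q₂, r₂) = (-0.25, 1, 0) − 0.25·(-7.5, -6, 0) = (1.625, 2.5, 0)
(p₃, q₃, r₃) = (1.625, 2.5, 0) − 0.25·(-3.75, -3, 0) = (2.5625, 3.25, 0)
(p₄, q₄, r₄) = (2.5625, 3.25, 0) − 0.25·(-1.875, -1.5, 0) = (3.03125, 3.625, 0)
r = 0

0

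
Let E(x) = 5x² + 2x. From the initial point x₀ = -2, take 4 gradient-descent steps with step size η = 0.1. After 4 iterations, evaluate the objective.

E′(x) = 10x + 2
Step 1: E′(-2) = -18; x₁ = -2 − 0.1·(-18) = -0.2
Step 2: E′(-0.2) = 0; x₂ = -0.2 − 0.1·0 = -0.2
Step 3: E′(-0.2) = 0; x₃ = -0.2 − 0.1·0 = -0.2
Step 4: E′(-0.2) = 0; x₄ = -0.2 − 0.1·0 = -0.2
E(-0.2) = -0.2

-0.2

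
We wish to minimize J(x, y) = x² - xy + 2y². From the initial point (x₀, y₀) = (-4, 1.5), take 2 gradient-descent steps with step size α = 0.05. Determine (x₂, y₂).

(-3.1225, 0.62375)

∇J = (2x - y, -x + 4y)
Step 1: at (-4, 1.5), ∇J = (-9.5, 10) → (-4, 1.5) − 0.05·(-9.5, 10) = (-3.525, 1)
Step 2: at (-3.525, 1), ∇J = (-8.05, 7.525) → (-3.525, 1) − 0.05·(-8.05, 7.525) = (-3.1225, 0.62375)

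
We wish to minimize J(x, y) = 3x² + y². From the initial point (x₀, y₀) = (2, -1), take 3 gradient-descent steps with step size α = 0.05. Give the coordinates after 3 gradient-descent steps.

(0.686, -0.729)

∇J = (6x, 2y)
(x₁, y₁) = (2, -1) − 0.05·(12, -2) = (1.4, -0.9)
(x₂, y₂) = (1.4, -0.9) − 0.05·(8.4, -1.8) = (0.98, -0.81)
(x₃, y₃) = (0.98, -0.81) − 0.05·(5.88, -1.62) = (0.686, -0.729)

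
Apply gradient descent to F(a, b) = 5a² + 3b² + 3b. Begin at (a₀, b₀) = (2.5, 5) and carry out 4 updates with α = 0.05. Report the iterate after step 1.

∇F = (10a, 6b + 3)
(a₁, b₁) = (2.5, 5) − 0.05·(25, 33) = (1.25, 3.35)

(1.25, 3.35)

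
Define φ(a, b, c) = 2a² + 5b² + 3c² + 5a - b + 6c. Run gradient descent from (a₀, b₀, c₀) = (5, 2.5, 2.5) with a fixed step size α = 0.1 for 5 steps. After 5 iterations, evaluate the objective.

-5.6987544832

∇φ = (4a + 5, 10b - 1, 6c + 6)
(a₁, b₁, c₁) = (5, 2.5, 2.5) − 0.1·(25, 24, 21) = (2.5, 0.1, 0.4)
(a₂, b₂, c₂) = (2.5, 0.1, 0.4) − 0.1·(15, 0, 8.4) = (1, 0.1, -0.44)
(a₃, b₃, c₃) = (1, 0.1, -0.44) − 0.1·(9, 0, 3.36) = (0.1, 0.1, -0.776)
(a₄, b₄, c₄) = (0.1, 0.1, -0.776) − 0.1·(5.4, 0, 1.344) = (-0.44, 0.1, -0.9104)
(a₅, b₅, c₅) = (-0.44, 0.1, -0.9104) − 0.1·(3.24, 0, 0.5376) = (-0.764, 0.1, -0.96416)
φ(-0.764, 0.1, -0.96416) = -5.6987544832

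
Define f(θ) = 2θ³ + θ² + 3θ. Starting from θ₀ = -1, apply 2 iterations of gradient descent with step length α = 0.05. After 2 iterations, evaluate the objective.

-16.05454409446875

f′(θ) = 6θ² + 2θ + 3
Step 1: f′(-1) = 7; θ₁ = -1 − 0.05·7 = -1.35
Step 2: f′(-1.35) = 11.235; θ₂ = -1.35 − 0.05·11.235 = -1.91175
f(-1.91175) = -16.05454409446875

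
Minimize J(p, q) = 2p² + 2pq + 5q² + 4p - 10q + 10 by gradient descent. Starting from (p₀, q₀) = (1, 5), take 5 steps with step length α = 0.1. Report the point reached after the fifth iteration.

(-1.48736, 1.27904)

∇J = (4p + 2q + 4, 2p + 10q - 10)
Step 1: at (1, 5), ∇J = (18, 42) → (1, 5) − 0.1·(18, 42) = (-0.8, 0.8)
Step 2: at (-0.8, 0.8), ∇J = (2.4, -3.6) → (-0.8, 0.8) − 0.1·(2.4, -3.6) = (-1.04, 1.16)
Step 3: at (-1.04, 1.16), ∇J = (2.16, -0.48) → (-1.04, 1.16) − 0.1·(2.16, -0.48) = (-1.256, 1.208)
Step 4: at (-1.256, 1.208), ∇J = (1.392, -0.432) → (-1.256, 1.208) − 0.1·(1.392, -0.432) = (-1.3952, 1.2512)
Step 5: at (-1.3952, 1.2512), ∇J = (0.9216, -0.2784) → (-1.3952, 1.2512) − 0.1·(0.9216, -0.2784) = (-1.48736, 1.27904)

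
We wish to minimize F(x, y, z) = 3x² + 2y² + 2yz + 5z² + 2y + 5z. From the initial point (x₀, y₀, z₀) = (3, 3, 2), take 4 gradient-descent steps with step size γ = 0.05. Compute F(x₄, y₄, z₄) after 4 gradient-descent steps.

∇F = (6x, 4y + 2z + 2, 2y + 10z + 5)
Step 1: at (3, 3, 2), ∇F = (18, 18, 31) → (3, 3, 2) − 0.05·(18, 18, 31) = (2.1, 2.1, 0.45)
Step 2: at (2.1, 2.1, 0.45), ∇F = (12.6, 11.3, 13.7) → (2.1, 2.1, 0.45) − 0.05·(12.6, 11.3, 13.7) = (1.47, 1.535, -0.235)
Step 3: at (1.47, 1.535, -0.235), ∇F = (8.82, 7.67, 5.72) → (1.47, 1.535, -0.235) − 0.05·(8.82, 7.67, 5.72) = (1.029, 1.1515, -0.521)
Step 4: at (1.029, 1.1515, -0.521), ∇F = (6.174, 5.564, 2.093) → (1.029, 1.1515, -0.521) − 0.05·(6.174, 5.564, 2.093) = (0.7203, 0.8733, -0.62565)
F(0.7203, 0.8733, -0.62565) = 2.5645813725

2.5645813725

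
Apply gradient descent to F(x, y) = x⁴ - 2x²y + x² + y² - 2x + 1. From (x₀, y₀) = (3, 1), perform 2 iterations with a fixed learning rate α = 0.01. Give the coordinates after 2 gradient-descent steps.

∇F = (4x³ - 4xy + 2x - 2, -2x² + 2y)
(x₁, y₁) = (3, 1) − 0.01·(100, -16) = (2, 1.16)
(x₂, y₂) = (2, 1.16) − 0.01·(24.72, -5.68) = (1.7528, 1.2168)

(1.7528, 1.2168)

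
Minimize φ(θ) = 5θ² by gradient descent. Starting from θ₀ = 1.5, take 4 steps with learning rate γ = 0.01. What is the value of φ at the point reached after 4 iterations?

φ′(θ) = 10θ
θ₁ = 1.5 − 0.01·15 = 1.35
θ₂ = 1.35 − 0.01·13.5 = 1.215
θ₃ = 1.215 − 0.01·12.15 = 1.0935
θ₄ = 1.0935 − 0.01·10.935 = 0.98415
φ(0.98415) = 4.8427561125

4.8427561125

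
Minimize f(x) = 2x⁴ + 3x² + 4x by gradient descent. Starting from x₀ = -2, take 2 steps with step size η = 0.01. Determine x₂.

-1.07542784

f′(x) = 8x³ + 6x + 4
Step 1: f′(-2) = -72; x₁ = -2 − 0.01·(-72) = -1.28
Step 2: f′(-1.28) = -20.457216; x₂ = -1.28 − 0.01·(-20.457216) = -1.07542784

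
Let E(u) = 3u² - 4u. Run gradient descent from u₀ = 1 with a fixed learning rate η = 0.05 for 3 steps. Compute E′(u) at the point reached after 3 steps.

E′(u) = 6u - 4
Step 1: E′(1) = 2; u₁ = 1 − 0.05·2 = 0.9
Step 2: E′(0.9) = 1.4; u₂ = 0.9 − 0.05·1.4 = 0.83
Step 3: E′(0.83) = 0.98; u₃ = 0.83 − 0.05·0.98 = 0.781
E′(u) at (0.781) = 0.686

0.686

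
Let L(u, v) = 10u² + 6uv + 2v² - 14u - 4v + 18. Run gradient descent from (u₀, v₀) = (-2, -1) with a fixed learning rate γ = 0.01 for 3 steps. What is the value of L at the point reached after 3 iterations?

∇L = (20u + 6v - 14, 6u + 4v - 4)
(u₁, v₁) = (-2, -1) − 0.01·(-60, -20) = (-1.4, -0.8)
(u₂, v₂) = (-1.4, -0.8) − 0.01·(-46.8, -15.6) = (-0.932, -0.644)
(u₃, v₃) = (-0.932, -0.644) − 0.01·(-36.504, -12.168) = (-0.56696, -0.52232)
L(-0.56696, -0.52232) = 33.563600064

33.563600064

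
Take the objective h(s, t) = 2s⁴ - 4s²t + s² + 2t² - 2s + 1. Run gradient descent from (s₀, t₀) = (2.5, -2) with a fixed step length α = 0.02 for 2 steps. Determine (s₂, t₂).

∇h = (8s³ - 8st + 2s - 2, -4s² + 4t)
Step 1: at (2.5, -2), ∇h = (168, -33) → (2.5, -2) − 0.02·(168, -33) = (-0.86, -1.34)
Step 2: at (-0.86, -1.34), ∇h = (-18.027648, -8.3184) → (-0.86, -1.34) − 0.02·(-18.027648, -8.3184) = (-0.49944704, -1.173632)

(-0.49944704, -1.173632)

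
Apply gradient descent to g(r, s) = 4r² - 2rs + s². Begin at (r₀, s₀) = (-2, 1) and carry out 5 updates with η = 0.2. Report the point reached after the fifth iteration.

∇g = (8r - 2s, -2r + 2s)
(r₁, s₁) = (-2, 1) − 0.2·(-18, 6) = (1.6, -0.2)
(r₂, s₂) = (1.6, -0.2) − 0.2·(13.2, -3.6) = (-1.04, 0.52)
(r₃, s₃) = (-1.04, 0.52) − 0.2·(-9.36, 3.12) = (0.832, -0.104)
(r₄, s₄) = (0.832, -0.104) − 0.2·(6.864, -1.872) = (-0.5408, 0.2704)
(r₅, s₅) = (-0.5408, 0.2704) − 0.2·(-4.8672, 1.6224) = (0.43264, -0.05408)

(0.43264, -0.05408)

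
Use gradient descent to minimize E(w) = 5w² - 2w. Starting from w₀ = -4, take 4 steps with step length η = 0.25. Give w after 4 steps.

-21.0625

E′(w) = 10w - 2
w₁ = -4 − 0.25·(-42) = 6.5
w₂ = 6.5 − 0.25·63 = -9.25
w₃ = -9.25 − 0.25·(-94.5) = 14.375
w₄ = 14.375 − 0.25·141.75 = -21.0625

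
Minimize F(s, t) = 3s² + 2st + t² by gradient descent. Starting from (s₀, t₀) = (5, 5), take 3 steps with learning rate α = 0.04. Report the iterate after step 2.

(2.248, 3.592)

∇F = (6s + 2t, 2s + 2t)
Step 1: at (5, 5), ∇F = (40, 20) → (5, 5) − 0.04·(40, 20) = (3.4, 4.2)
Step 2: at (3.4, 4.2), ∇F = (28.8, 15.2) → (3.4, 4.2) − 0.04·(28.8, 15.2) = (2.248, 3.592)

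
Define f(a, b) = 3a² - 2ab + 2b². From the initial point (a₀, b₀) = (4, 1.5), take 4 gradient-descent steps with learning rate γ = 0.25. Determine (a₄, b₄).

(0.96875, -0.5625)

∇f = (6a - 2b, -2a + 4b)
Step 1: at (4, 1.5), ∇f = (21, -2) → (4, 1.5) − 0.25·(21, -2) = (-1.25, 2)
Step 2: at (-1.25, 2), ∇f = (-11.5, 10.5) → (-1.25, 2) − 0.25·(-11.5, 10.5) = (1.625, -0.625)
Step 3: at (1.625, -0.625), ∇f = (11, -5.75) → (1.625, -0.625) − 0.25·(11, -5.75) = (-1.125, 0.8125)
Step 4: at (-1.125, 0.8125), ∇f = (-8.375, 5.5) → (-1.125, 0.8125) − 0.25·(-8.375, 5.5) = (0.96875, -0.5625)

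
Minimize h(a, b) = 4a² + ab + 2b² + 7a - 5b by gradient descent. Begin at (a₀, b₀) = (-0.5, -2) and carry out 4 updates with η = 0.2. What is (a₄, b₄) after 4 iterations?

(-1.1056, 1.4928)

∇h = (8a + b + 7, a + 4b - 5)
(a₁, b₁) = (-0.5, -2) − 0.2·(1, -13.5) = (-0.7, 0.7)
(a₂, b₂) = (-0.7, 0.7) − 0.2·(2.1, -2.9) = (-1.12, 1.28)
(a₃, b₃) = (-1.12, 1.28) − 0.2·(-0.68, -1) = (-0.984, 1.48)
(a₄, b₄) = (-0.984, 1.48) − 0.2·(0.608, -0.064) = (-1.1056, 1.4928)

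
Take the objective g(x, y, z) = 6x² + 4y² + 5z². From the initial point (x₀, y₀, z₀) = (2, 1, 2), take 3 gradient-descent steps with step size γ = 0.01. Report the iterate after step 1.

(1.76, 0.92, 1.8)

∇g = (12x, 8y, 10z)
Step 1: at (2, 1, 2), ∇g = (24, 8, 20) → (2, 1, 2) − 0.01·(24, 8, 20) = (1.76, 0.92, 1.8)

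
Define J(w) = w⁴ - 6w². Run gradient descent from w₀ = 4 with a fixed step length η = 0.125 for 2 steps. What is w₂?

5269

J′(w) = 4w³ - 12w
Step 1: J′(4) = 208; w₁ = 4 − 0.125·208 = -22
Step 2: J′(-22) = -42328; w₂ = -22 − 0.125·(-42328) = 5269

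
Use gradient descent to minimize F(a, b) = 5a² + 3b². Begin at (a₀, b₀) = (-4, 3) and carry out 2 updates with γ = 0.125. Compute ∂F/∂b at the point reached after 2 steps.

1.125

∇F = (10a, 6b)
(a₁, b₁) = (-4, 3) − 0.125·(-40, 18) = (1, 0.75)
(a₂, b₂) = (1, 0.75) − 0.125·(10, 4.5) = (-0.25, 0.1875)
∂F/∂b at (-0.25, 0.1875) = 1.125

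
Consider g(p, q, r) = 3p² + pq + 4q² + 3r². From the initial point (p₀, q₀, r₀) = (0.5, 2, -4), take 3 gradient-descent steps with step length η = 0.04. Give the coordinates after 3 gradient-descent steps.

∇g = (6p + q, p + 8q, 6r)
(p₁, q₁, r₁) = (0.5, 2, -4) − 0.04·(5, 16.5, -24) = (0.3, 1.34, -3.04)
(p₂, q₂, r₂) = (0.3, 1.34, -3.04) − 0.04·(3.14, 11.02, -18.24) = (0.1744, 0.8992, -2.3104)
(p₃, q₃, r₃) = (0.1744, 0.8992, -2.3104) − 0.04·(1.9456, 7.368, -13.8624) = (0.096576, 0.60448, -1.755904)

(0.096576, 0.60448, -1.755904)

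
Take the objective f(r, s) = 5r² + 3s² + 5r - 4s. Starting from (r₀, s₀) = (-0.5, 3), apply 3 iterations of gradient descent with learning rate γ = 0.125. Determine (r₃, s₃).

(-0.5, 0.703125)

∇f = (10r + 5, 6s - 4)
Step 1: at (-0.5, 3), ∇f = (0, 14) → (-0.5, 3) − 0.125·(0, 14) = (-0.5, 1.25)
Step 2: at (-0.5, 1.25), ∇f = (0, 3.5) → (-0.5, 1.25) − 0.125·(0, 3.5) = (-0.5, 0.8125)
Step 3: at (-0.5, 0.8125), ∇f = (0, 0.875) → (-0.5, 0.8125) − 0.125·(0, 0.875) = (-0.5, 0.703125)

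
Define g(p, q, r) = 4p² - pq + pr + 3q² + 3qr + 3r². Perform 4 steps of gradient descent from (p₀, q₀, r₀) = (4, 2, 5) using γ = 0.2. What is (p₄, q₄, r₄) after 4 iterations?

(0.8688, 1.2336, 1.6336)

∇g = (8p - q + r, -p + 6q + 3r, p + 3q + 6r)
Step 1: at (4, 2, 5), ∇g = (35, 23, 40) → (4, 2, 5) − 0.2·(35, 23, 40) = (-3, -2.6, -3)
Step 2: at (-3, -2.6, -3), ∇g = (-24.4, -21.6, -28.8) → (-3, -2.6, -3) − 0.2·(-24.4, -21.6, -28.8) = (1.88, 1.72, 2.76)
Step 3: at (1.88, 1.72, 2.76), ∇g = (16.08, 16.72, 23.6) → (1.88, 1.72, 2.76) − 0.2·(16.08, 16.72, 23.6) = (-1.336, -1.624, -1.96)
Step 4: at (-1.336, -1.624, -1.96), ∇g = (-11.024, -14.288, -17.968) → (-1.336, -1.624, -1.96) − 0.2·(-11.024, -14.288, -17.968) = (0.8688, 1.2336, 1.6336)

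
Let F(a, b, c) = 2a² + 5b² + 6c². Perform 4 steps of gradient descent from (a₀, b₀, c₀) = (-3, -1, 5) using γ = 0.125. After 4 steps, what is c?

∇F = (4a, 10b, 12c)
(a₁, b₁, c₁) = (-3, -1, 5) − 0.125·(-12, -10, 60) = (-1.5, 0.25, -2.5)
(a₂, b₂, c₂) = (-1.5, 0.25, -2.5) − 0.125·(-6, 2.5, -30) = (-0.75, -0.0625, 1.25)
(a₃, b₃, c₃) = (-0.75, -0.0625, 1.25) − 0.125·(-3, -0.625, 15) = (-0.375, 0.015625, -0.625)
(a₄, b₄, c₄) = (-0.375, 0.015625, -0.625) − 0.125·(-1.5, 0.15625, -7.5) = (-0.1875, -0.00390625, 0.3125)
c = 0.3125

0.3125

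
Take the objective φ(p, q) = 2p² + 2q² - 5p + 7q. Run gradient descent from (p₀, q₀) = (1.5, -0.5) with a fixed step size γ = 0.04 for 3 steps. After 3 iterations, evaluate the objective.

-8.108281397248

∇φ = (4p - 5, 4q + 7)
(p₁, q₁) = (1.5, -0.5) − 0.04·(1, 5) = (1.46, -0.7)
(p₂, q₂) = (1.46, -0.7) − 0.04·(0.84, 4.2) = (1.4264, -0.868)
(p₃, q₃) = (1.4264, -0.868) − 0.04·(0.7056, 3.528) = (1.398176, -1.00912)
φ(1.398176, -1.00912) = -8.108281397248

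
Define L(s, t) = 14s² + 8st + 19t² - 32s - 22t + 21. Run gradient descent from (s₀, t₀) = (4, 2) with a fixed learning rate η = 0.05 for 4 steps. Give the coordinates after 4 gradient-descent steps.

∇L = (28s + 8t - 32, 8s + 38t - 22)
Step 1: at (4, 2), ∇L = (96, 86) → (4, 2) − 0.05·(96, 86) = (-0.8, -2.3)
Step 2: at (-0.8, -2.3), ∇L = (-72.8, -115.8) → (-0.8, -2.3) − 0.05·(-72.8, -115.8) = (2.84, 3.49)
Step 3: at (2.84, 3.49), ∇L = (75.44, 133.34) → (2.84, 3.49) − 0.05·(75.44, 133.34) = (-0.932, -3.177)
Step 4: at (-0.932, -3.177), ∇L = (-83.512, -150.182) → (-0.932, -3.177) − 0.05·(-83.512, -150.182) = (3.2436, 4.3321)

(3.2436, 4.3321)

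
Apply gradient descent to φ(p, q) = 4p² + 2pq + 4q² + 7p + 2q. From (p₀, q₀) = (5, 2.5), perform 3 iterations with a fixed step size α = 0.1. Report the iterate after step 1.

∇φ = (8p + 2q + 7, 2p + 8q + 2)
(p₁, q₁) = (5, 2.5) − 0.1·(52, 32) = (-0.2, -0.7)

(-0.2, -0.7)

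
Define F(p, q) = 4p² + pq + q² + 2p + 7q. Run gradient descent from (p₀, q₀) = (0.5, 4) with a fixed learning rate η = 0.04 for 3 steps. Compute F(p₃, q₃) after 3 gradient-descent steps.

20.7615555584

∇F = (8p + q + 2, p + 2q + 7)
(p₁, q₁) = (0.5, 4) − 0.04·(10, 15.5) = (0.1, 3.38)
(p₂, q₂) = (0.1, 3.38) − 0.04·(6.18, 13.86) = (-0.1472, 2.8256)
(p₃, q₃) = (-0.1472, 2.8256) − 0.04·(3.648, 12.504) = (-0.29312, 2.32544)
F(-0.29312, 2.32544) = 20.7615555584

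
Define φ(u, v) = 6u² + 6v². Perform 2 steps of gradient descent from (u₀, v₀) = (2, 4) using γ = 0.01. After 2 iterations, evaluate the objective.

71.9634432

∇φ = (12u, 12v)
Step 1: at (2, 4), ∇φ = (24, 48) → (2, 4) − 0.01·(24, 48) = (1.76, 3.52)
Step 2: at (1.76, 3.52), ∇φ = (21.12, 42.24) → (1.76, 3.52) − 0.01·(21.12, 42.24) = (1.5488, 3.0976)
φ(1.5488, 3.0976) = 71.9634432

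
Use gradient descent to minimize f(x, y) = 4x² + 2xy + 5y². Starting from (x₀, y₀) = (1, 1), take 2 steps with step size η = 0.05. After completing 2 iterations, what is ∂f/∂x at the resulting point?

∇f = (8x + 2y, 2x + 10y)
Step 1: at (1, 1), ∇f = (10, 12) → (1, 1) − 0.05·(10, 12) = (0.5, 0.4)
Step 2: at (0.5, 0.4), ∇f = (4.8, 5) → (0.5, 0.4) − 0.05·(4.8, 5) = (0.26, 0.15)
∂f/∂x at (0.26, 0.15) = 2.38

2.38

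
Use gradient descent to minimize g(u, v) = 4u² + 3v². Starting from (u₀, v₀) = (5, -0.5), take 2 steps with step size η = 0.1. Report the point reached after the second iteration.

(0.2, -0.08)

∇g = (8u, 6v)
(u₁, v₁) = (5, -0.5) − 0.1·(40, -3) = (1, -0.2)
(u₂, v₂) = (1, -0.2) − 0.1·(8, -1.2) = (0.2, -0.08)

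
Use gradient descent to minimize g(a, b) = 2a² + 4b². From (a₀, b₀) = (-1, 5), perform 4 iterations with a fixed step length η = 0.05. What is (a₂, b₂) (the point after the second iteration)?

(-0.64, 1.8)

∇g = (4a, 8b)
Step 1: at (-1, 5), ∇g = (-4, 40) → (-1, 5) − 0.05·(-4, 40) = (-0.8, 3)
Step 2: at (-0.8, 3), ∇g = (-3.2, 24) → (-0.8, 3) − 0.05·(-3.2, 24) = (-0.64, 1.8)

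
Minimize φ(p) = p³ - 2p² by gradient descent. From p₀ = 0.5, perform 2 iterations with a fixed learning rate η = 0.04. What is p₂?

φ′(p) = 3p² - 4p
Step 1: φ′(0.5) = -1.25; p₁ = 0.5 − 0.04·(-1.25) = 0.55
Step 2: φ′(0.55) = -1.2925; p₂ = 0.55 − 0.04·(-1.2925) = 0.6017

0.6017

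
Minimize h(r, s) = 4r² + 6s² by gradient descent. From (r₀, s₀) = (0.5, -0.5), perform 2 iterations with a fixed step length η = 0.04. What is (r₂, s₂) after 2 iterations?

(0.2312, -0.1352)

∇h = (8r, 12s)
Step 1: at (0.5, -0.5), ∇h = (4, -6) → (0.5, -0.5) − 0.04·(4, -6) = (0.34, -0.26)
Step 2: at (0.34, -0.26), ∇h = (2.72, -3.12) → (0.34, -0.26) − 0.04·(2.72, -3.12) = (0.2312, -0.1352)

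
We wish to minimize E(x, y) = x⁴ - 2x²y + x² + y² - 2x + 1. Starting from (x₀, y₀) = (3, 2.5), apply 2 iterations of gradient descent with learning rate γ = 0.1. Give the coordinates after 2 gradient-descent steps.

∇E = (4x³ - 4xy + 2x - 2, -2x² + 2y)
(x₁, y₁) = (3, 2.5) − 0.1·(82, -13) = (-5.2, 3.8)
(x₂, y₂) = (-5.2, 3.8) − 0.1·(-495.792, -46.48) = (44.3792, 8.448)

(44.3792, 8.448)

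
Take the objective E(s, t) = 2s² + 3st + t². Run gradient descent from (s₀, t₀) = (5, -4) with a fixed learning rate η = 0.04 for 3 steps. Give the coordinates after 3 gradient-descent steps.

(4.273536, -4.67264)

∇E = (4s + 3t, 3s + 2t)
Step 1: at (5, -4), ∇E = (8, 7) → (5, -4) − 0.04·(8, 7) = (4.68, -4.28)
Step 2: at (4.68, -4.28), ∇E = (5.88, 5.48) → (4.68, -4.28) − 0.04·(5.88, 5.48) = (4.4448, -4.4992)
Step 3: at (4.4448, -4.4992), ∇E = (4.2816, 4.336) → (4.4448, -4.4992) − 0.04·(4.2816, 4.336) = (4.273536, -4.67264)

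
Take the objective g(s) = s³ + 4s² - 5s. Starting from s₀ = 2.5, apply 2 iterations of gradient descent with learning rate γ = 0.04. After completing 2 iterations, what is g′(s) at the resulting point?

3.61986867

g′(s) = 3s² + 8s - 5
s₁ = 2.5 − 0.04·33.75 = 1.15
s₂ = 1.15 − 0.04·8.1675 = 0.8233
g′(s) at (0.8233) = 3.61986867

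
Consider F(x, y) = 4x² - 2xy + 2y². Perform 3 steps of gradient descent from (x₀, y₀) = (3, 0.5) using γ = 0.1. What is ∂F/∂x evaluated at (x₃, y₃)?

0.656

∇F = (8x - 2y, -2x + 4y)
Step 1: at (3, 0.5), ∇F = (23, -4) → (3, 0.5) − 0.1·(23, -4) = (0.7, 0.9)
Step 2: at (0.7, 0.9), ∇F = (3.8, 2.2) → (0.7, 0.9) − 0.1·(3.8, 2.2) = (0.32, 0.68)
Step 3: at (0.32, 0.68), ∇F = (1.2, 2.08) → (0.32, 0.68) − 0.1·(1.2, 2.08) = (0.2, 0.472)
∂F/∂x at (0.2, 0.472) = 0.656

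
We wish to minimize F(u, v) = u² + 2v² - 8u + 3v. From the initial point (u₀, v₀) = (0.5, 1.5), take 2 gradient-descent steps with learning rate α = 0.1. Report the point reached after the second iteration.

∇F = (2u - 8, 4v + 3)
(u₁, v₁) = (0.5, 1.5) − 0.1·(-7, 9) = (1.2, 0.6)
(u₂, v₂) = (1.2, 0.6) − 0.1·(-5.6, 5.4) = (1.76, 0.06)

(1.76, 0.06)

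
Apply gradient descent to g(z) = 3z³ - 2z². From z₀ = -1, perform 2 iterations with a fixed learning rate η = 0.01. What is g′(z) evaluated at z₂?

g′(z) = 9z² - 4z
Step 1: g′(-1) = 13; z₁ = -1 − 0.01·13 = -1.13
Step 2: g′(-1.13) = 16.0121; z₂ = -1.13 − 0.01·16.0121 = -1.290121
g′(z) at (-1.290121) = 20.140193751769

20.140193751769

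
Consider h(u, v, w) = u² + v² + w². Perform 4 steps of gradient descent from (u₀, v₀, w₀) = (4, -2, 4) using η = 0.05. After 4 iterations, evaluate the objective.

∇h = (2u, 2v, 2w)
(u₁, v₁, w₁) = (4, -2, 4) − 0.05·(8, -4, 8) = (3.6, -1.8, 3.6)
(u₂, v₂, w₂) = (3.6, -1.8, 3.6) − 0.05·(7.2, -3.6, 7.2) = (3.24, -1.62, 3.24)
(u₃, v₃, w₃) = (3.24, -1.62, 3.24) − 0.05·(6.48, -3.24, 6.48) = (2.916, -1.458, 2.916)
(u₄, v₄, w₄) = (2.916, -1.458, 2.916) − 0.05·(5.832, -2.916, 5.832) = (2.6244, -1.3122, 2.6244)
h(2.6244, -1.3122, 2.6244) = 15.49681956

15.49681956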